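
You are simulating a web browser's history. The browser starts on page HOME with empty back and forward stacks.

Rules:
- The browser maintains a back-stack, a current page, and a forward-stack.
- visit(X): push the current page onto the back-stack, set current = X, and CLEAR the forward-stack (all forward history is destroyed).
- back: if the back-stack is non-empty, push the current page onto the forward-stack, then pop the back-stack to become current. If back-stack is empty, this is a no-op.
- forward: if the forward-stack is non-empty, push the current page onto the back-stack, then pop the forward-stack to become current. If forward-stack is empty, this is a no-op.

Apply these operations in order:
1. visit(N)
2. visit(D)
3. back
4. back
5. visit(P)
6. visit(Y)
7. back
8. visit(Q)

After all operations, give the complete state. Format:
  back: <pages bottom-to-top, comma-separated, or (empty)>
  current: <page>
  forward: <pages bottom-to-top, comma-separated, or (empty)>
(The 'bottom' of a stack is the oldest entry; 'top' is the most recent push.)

Answer: back: HOME,P
current: Q
forward: (empty)

Derivation:
After 1 (visit(N)): cur=N back=1 fwd=0
After 2 (visit(D)): cur=D back=2 fwd=0
After 3 (back): cur=N back=1 fwd=1
After 4 (back): cur=HOME back=0 fwd=2
After 5 (visit(P)): cur=P back=1 fwd=0
After 6 (visit(Y)): cur=Y back=2 fwd=0
After 7 (back): cur=P back=1 fwd=1
After 8 (visit(Q)): cur=Q back=2 fwd=0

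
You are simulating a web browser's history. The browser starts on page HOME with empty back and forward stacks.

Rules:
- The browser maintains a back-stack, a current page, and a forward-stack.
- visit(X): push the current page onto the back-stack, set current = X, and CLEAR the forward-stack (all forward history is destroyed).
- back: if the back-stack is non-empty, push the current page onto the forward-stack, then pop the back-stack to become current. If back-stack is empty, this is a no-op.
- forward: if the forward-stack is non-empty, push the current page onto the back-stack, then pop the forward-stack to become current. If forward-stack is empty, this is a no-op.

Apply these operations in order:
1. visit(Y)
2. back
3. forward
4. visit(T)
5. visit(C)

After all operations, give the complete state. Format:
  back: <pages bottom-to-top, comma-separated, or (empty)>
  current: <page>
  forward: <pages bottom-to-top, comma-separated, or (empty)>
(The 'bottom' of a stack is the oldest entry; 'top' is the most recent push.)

Answer: back: HOME,Y,T
current: C
forward: (empty)

Derivation:
After 1 (visit(Y)): cur=Y back=1 fwd=0
After 2 (back): cur=HOME back=0 fwd=1
After 3 (forward): cur=Y back=1 fwd=0
After 4 (visit(T)): cur=T back=2 fwd=0
After 5 (visit(C)): cur=C back=3 fwd=0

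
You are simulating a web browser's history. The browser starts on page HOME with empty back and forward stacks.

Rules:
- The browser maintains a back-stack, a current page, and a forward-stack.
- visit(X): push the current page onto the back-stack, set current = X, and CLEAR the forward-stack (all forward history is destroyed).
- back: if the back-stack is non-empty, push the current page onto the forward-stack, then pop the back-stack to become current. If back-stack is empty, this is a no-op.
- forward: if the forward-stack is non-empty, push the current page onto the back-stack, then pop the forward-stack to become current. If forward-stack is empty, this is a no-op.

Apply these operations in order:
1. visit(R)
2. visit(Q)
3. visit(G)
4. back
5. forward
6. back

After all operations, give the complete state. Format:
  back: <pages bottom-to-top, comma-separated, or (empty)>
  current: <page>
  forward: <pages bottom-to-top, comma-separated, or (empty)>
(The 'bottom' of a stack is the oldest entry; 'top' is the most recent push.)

Answer: back: HOME,R
current: Q
forward: G

Derivation:
After 1 (visit(R)): cur=R back=1 fwd=0
After 2 (visit(Q)): cur=Q back=2 fwd=0
After 3 (visit(G)): cur=G back=3 fwd=0
After 4 (back): cur=Q back=2 fwd=1
After 5 (forward): cur=G back=3 fwd=0
After 6 (back): cur=Q back=2 fwd=1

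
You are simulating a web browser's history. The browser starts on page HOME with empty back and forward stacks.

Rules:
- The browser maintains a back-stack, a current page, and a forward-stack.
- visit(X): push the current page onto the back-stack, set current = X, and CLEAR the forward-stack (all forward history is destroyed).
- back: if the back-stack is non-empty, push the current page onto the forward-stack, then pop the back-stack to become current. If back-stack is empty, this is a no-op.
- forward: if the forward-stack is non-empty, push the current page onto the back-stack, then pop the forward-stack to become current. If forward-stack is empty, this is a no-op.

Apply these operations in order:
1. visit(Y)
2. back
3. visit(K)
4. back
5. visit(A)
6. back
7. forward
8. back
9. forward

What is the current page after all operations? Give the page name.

Answer: A

Derivation:
After 1 (visit(Y)): cur=Y back=1 fwd=0
After 2 (back): cur=HOME back=0 fwd=1
After 3 (visit(K)): cur=K back=1 fwd=0
After 4 (back): cur=HOME back=0 fwd=1
After 5 (visit(A)): cur=A back=1 fwd=0
After 6 (back): cur=HOME back=0 fwd=1
After 7 (forward): cur=A back=1 fwd=0
After 8 (back): cur=HOME back=0 fwd=1
After 9 (forward): cur=A back=1 fwd=0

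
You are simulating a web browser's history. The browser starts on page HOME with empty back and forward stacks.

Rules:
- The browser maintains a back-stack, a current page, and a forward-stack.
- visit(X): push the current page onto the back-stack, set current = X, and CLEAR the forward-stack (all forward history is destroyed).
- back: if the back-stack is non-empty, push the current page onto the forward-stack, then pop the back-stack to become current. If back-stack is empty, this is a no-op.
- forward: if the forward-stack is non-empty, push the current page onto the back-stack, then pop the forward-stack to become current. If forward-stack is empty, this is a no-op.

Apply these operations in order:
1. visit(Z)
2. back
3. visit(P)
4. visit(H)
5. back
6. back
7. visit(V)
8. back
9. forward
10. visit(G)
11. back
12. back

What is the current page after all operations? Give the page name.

Answer: HOME

Derivation:
After 1 (visit(Z)): cur=Z back=1 fwd=0
After 2 (back): cur=HOME back=0 fwd=1
After 3 (visit(P)): cur=P back=1 fwd=0
After 4 (visit(H)): cur=H back=2 fwd=0
After 5 (back): cur=P back=1 fwd=1
After 6 (back): cur=HOME back=0 fwd=2
After 7 (visit(V)): cur=V back=1 fwd=0
After 8 (back): cur=HOME back=0 fwd=1
After 9 (forward): cur=V back=1 fwd=0
After 10 (visit(G)): cur=G back=2 fwd=0
After 11 (back): cur=V back=1 fwd=1
After 12 (back): cur=HOME back=0 fwd=2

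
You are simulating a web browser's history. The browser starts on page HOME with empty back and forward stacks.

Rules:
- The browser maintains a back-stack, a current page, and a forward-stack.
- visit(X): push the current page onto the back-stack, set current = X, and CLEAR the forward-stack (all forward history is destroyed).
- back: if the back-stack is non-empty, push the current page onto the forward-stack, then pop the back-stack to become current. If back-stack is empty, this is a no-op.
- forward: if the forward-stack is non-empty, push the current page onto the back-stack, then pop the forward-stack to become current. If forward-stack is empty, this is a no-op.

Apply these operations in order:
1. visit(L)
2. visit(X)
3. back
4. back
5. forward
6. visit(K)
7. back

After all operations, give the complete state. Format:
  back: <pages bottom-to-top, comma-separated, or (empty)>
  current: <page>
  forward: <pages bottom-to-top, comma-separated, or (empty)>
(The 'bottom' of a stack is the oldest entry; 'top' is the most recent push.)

After 1 (visit(L)): cur=L back=1 fwd=0
After 2 (visit(X)): cur=X back=2 fwd=0
After 3 (back): cur=L back=1 fwd=1
After 4 (back): cur=HOME back=0 fwd=2
After 5 (forward): cur=L back=1 fwd=1
After 6 (visit(K)): cur=K back=2 fwd=0
After 7 (back): cur=L back=1 fwd=1

Answer: back: HOME
current: L
forward: K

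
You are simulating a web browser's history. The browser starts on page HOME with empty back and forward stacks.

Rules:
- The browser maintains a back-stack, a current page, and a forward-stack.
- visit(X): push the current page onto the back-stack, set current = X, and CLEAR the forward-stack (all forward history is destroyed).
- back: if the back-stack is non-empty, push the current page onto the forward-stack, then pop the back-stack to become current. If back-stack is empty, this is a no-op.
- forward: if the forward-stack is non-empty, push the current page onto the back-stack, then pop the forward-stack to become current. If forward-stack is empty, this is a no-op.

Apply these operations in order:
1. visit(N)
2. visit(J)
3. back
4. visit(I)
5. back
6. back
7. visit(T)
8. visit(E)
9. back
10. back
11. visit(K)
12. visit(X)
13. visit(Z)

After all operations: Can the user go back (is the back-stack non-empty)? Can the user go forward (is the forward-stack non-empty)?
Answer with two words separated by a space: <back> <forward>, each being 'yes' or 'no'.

After 1 (visit(N)): cur=N back=1 fwd=0
After 2 (visit(J)): cur=J back=2 fwd=0
After 3 (back): cur=N back=1 fwd=1
After 4 (visit(I)): cur=I back=2 fwd=0
After 5 (back): cur=N back=1 fwd=1
After 6 (back): cur=HOME back=0 fwd=2
After 7 (visit(T)): cur=T back=1 fwd=0
After 8 (visit(E)): cur=E back=2 fwd=0
After 9 (back): cur=T back=1 fwd=1
After 10 (back): cur=HOME back=0 fwd=2
After 11 (visit(K)): cur=K back=1 fwd=0
After 12 (visit(X)): cur=X back=2 fwd=0
After 13 (visit(Z)): cur=Z back=3 fwd=0

Answer: yes no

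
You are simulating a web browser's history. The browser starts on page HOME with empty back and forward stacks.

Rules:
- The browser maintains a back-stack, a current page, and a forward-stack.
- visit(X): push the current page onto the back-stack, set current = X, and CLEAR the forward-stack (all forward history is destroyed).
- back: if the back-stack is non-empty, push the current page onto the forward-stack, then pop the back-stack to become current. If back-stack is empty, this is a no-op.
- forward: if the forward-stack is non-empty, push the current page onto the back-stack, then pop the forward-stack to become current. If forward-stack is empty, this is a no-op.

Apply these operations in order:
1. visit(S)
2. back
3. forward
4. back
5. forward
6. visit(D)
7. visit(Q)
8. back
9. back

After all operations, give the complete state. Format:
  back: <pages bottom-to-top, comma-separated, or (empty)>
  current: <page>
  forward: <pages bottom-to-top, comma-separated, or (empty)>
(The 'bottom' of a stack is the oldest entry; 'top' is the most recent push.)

After 1 (visit(S)): cur=S back=1 fwd=0
After 2 (back): cur=HOME back=0 fwd=1
After 3 (forward): cur=S back=1 fwd=0
After 4 (back): cur=HOME back=0 fwd=1
After 5 (forward): cur=S back=1 fwd=0
After 6 (visit(D)): cur=D back=2 fwd=0
After 7 (visit(Q)): cur=Q back=3 fwd=0
After 8 (back): cur=D back=2 fwd=1
After 9 (back): cur=S back=1 fwd=2

Answer: back: HOME
current: S
forward: Q,D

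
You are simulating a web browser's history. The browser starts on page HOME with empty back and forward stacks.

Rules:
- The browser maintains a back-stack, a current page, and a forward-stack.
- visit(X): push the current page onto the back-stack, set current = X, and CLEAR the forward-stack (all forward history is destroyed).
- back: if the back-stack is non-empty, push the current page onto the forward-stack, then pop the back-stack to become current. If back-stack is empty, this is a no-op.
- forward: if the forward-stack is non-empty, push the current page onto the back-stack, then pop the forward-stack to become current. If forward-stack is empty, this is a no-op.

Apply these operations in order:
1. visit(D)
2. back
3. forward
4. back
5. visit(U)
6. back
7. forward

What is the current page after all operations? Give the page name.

After 1 (visit(D)): cur=D back=1 fwd=0
After 2 (back): cur=HOME back=0 fwd=1
After 3 (forward): cur=D back=1 fwd=0
After 4 (back): cur=HOME back=0 fwd=1
After 5 (visit(U)): cur=U back=1 fwd=0
After 6 (back): cur=HOME back=0 fwd=1
After 7 (forward): cur=U back=1 fwd=0

Answer: U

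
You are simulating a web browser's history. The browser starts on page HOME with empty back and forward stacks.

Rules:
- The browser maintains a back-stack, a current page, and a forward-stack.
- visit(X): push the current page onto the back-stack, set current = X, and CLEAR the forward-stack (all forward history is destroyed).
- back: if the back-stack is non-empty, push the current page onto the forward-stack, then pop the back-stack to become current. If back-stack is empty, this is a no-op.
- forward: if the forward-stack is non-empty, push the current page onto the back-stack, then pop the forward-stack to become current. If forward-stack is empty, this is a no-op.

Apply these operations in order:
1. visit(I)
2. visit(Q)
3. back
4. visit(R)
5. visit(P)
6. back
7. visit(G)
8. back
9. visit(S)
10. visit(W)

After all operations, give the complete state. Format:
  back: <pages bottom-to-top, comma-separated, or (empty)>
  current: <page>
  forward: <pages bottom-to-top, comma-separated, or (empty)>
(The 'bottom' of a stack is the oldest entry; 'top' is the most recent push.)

Answer: back: HOME,I,R,S
current: W
forward: (empty)

Derivation:
After 1 (visit(I)): cur=I back=1 fwd=0
After 2 (visit(Q)): cur=Q back=2 fwd=0
After 3 (back): cur=I back=1 fwd=1
After 4 (visit(R)): cur=R back=2 fwd=0
After 5 (visit(P)): cur=P back=3 fwd=0
After 6 (back): cur=R back=2 fwd=1
After 7 (visit(G)): cur=G back=3 fwd=0
After 8 (back): cur=R back=2 fwd=1
After 9 (visit(S)): cur=S back=3 fwd=0
After 10 (visit(W)): cur=W back=4 fwd=0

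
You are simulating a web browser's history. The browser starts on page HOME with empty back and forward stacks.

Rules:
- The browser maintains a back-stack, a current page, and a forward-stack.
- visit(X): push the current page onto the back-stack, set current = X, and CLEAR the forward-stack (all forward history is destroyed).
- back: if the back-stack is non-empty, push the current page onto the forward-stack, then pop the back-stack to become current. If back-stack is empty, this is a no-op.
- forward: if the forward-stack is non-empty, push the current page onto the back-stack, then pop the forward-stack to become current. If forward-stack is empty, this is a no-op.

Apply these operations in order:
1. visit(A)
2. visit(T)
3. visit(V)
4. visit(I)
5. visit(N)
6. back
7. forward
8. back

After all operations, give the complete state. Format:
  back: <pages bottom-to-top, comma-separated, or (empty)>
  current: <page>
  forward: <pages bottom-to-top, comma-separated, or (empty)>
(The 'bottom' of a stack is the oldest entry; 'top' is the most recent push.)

Answer: back: HOME,A,T,V
current: I
forward: N

Derivation:
After 1 (visit(A)): cur=A back=1 fwd=0
After 2 (visit(T)): cur=T back=2 fwd=0
After 3 (visit(V)): cur=V back=3 fwd=0
After 4 (visit(I)): cur=I back=4 fwd=0
After 5 (visit(N)): cur=N back=5 fwd=0
After 6 (back): cur=I back=4 fwd=1
After 7 (forward): cur=N back=5 fwd=0
After 8 (back): cur=I back=4 fwd=1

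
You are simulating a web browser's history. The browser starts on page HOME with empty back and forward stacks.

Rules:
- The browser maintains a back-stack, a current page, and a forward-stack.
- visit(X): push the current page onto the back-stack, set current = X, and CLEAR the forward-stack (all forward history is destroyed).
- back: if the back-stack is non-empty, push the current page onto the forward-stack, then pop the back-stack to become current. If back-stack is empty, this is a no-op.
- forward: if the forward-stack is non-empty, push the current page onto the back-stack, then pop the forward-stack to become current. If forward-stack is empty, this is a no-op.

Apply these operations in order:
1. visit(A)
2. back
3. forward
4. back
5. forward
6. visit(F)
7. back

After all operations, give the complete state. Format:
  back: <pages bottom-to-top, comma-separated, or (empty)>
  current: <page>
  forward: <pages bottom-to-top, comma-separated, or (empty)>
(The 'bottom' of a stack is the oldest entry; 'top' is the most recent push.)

After 1 (visit(A)): cur=A back=1 fwd=0
After 2 (back): cur=HOME back=0 fwd=1
After 3 (forward): cur=A back=1 fwd=0
After 4 (back): cur=HOME back=0 fwd=1
After 5 (forward): cur=A back=1 fwd=0
After 6 (visit(F)): cur=F back=2 fwd=0
After 7 (back): cur=A back=1 fwd=1

Answer: back: HOME
current: A
forward: F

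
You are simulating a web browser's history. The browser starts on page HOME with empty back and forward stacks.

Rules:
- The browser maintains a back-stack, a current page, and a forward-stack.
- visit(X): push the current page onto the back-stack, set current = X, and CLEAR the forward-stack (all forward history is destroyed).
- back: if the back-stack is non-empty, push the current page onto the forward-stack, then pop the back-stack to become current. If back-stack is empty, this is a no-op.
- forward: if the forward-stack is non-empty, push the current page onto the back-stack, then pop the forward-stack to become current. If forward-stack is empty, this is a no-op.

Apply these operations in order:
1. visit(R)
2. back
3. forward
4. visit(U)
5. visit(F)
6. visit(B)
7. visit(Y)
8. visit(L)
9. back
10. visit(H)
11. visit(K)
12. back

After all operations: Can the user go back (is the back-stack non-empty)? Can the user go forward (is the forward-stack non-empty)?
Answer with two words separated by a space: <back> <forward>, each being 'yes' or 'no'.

Answer: yes yes

Derivation:
After 1 (visit(R)): cur=R back=1 fwd=0
After 2 (back): cur=HOME back=0 fwd=1
After 3 (forward): cur=R back=1 fwd=0
After 4 (visit(U)): cur=U back=2 fwd=0
After 5 (visit(F)): cur=F back=3 fwd=0
After 6 (visit(B)): cur=B back=4 fwd=0
After 7 (visit(Y)): cur=Y back=5 fwd=0
After 8 (visit(L)): cur=L back=6 fwd=0
After 9 (back): cur=Y back=5 fwd=1
After 10 (visit(H)): cur=H back=6 fwd=0
After 11 (visit(K)): cur=K back=7 fwd=0
After 12 (back): cur=H back=6 fwd=1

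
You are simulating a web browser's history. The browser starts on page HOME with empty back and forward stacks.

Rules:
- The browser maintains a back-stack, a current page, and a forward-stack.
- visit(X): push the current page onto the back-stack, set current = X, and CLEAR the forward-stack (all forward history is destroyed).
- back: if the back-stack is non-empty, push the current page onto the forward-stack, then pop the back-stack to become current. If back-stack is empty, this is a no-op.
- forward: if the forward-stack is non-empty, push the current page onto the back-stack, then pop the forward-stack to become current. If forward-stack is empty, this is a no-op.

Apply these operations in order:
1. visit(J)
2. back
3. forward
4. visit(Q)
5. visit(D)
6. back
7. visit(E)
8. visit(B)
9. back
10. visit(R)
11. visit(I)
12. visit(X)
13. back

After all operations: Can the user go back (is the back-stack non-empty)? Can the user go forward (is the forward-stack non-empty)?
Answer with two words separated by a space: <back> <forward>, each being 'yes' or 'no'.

After 1 (visit(J)): cur=J back=1 fwd=0
After 2 (back): cur=HOME back=0 fwd=1
After 3 (forward): cur=J back=1 fwd=0
After 4 (visit(Q)): cur=Q back=2 fwd=0
After 5 (visit(D)): cur=D back=3 fwd=0
After 6 (back): cur=Q back=2 fwd=1
After 7 (visit(E)): cur=E back=3 fwd=0
After 8 (visit(B)): cur=B back=4 fwd=0
After 9 (back): cur=E back=3 fwd=1
After 10 (visit(R)): cur=R back=4 fwd=0
After 11 (visit(I)): cur=I back=5 fwd=0
After 12 (visit(X)): cur=X back=6 fwd=0
After 13 (back): cur=I back=5 fwd=1

Answer: yes yes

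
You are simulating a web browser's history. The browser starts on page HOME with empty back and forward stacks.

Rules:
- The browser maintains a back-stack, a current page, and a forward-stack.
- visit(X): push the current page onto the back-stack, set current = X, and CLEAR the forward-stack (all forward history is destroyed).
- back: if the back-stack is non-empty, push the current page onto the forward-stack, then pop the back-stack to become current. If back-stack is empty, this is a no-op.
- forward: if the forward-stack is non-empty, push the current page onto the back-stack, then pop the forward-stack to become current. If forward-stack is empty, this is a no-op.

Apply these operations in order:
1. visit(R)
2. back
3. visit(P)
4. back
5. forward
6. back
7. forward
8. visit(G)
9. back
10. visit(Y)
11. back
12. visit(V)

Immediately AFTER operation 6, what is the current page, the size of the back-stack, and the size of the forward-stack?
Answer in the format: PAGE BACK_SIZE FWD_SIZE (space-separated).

After 1 (visit(R)): cur=R back=1 fwd=0
After 2 (back): cur=HOME back=0 fwd=1
After 3 (visit(P)): cur=P back=1 fwd=0
After 4 (back): cur=HOME back=0 fwd=1
After 5 (forward): cur=P back=1 fwd=0
After 6 (back): cur=HOME back=0 fwd=1

HOME 0 1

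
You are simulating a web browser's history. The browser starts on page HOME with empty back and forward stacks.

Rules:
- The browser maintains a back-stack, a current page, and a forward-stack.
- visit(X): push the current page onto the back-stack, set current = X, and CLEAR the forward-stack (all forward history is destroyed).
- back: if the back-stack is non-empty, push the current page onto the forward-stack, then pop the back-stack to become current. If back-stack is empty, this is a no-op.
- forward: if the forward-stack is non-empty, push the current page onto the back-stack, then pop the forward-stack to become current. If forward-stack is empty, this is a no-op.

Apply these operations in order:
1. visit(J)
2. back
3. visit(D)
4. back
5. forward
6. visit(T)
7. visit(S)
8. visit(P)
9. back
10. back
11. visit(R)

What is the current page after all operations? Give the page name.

Answer: R

Derivation:
After 1 (visit(J)): cur=J back=1 fwd=0
After 2 (back): cur=HOME back=0 fwd=1
After 3 (visit(D)): cur=D back=1 fwd=0
After 4 (back): cur=HOME back=0 fwd=1
After 5 (forward): cur=D back=1 fwd=0
After 6 (visit(T)): cur=T back=2 fwd=0
After 7 (visit(S)): cur=S back=3 fwd=0
After 8 (visit(P)): cur=P back=4 fwd=0
After 9 (back): cur=S back=3 fwd=1
After 10 (back): cur=T back=2 fwd=2
After 11 (visit(R)): cur=R back=3 fwd=0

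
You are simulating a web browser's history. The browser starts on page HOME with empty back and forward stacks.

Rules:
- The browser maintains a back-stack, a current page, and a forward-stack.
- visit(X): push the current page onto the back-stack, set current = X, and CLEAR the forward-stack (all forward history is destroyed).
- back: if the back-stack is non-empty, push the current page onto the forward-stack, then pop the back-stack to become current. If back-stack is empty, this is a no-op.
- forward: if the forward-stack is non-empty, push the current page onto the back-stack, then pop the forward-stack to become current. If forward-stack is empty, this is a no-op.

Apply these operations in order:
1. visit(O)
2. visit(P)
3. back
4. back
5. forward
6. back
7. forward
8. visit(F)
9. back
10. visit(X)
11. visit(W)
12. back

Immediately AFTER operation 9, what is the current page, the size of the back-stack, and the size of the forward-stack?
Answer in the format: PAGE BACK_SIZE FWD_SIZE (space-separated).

After 1 (visit(O)): cur=O back=1 fwd=0
After 2 (visit(P)): cur=P back=2 fwd=0
After 3 (back): cur=O back=1 fwd=1
After 4 (back): cur=HOME back=0 fwd=2
After 5 (forward): cur=O back=1 fwd=1
After 6 (back): cur=HOME back=0 fwd=2
After 7 (forward): cur=O back=1 fwd=1
After 8 (visit(F)): cur=F back=2 fwd=0
After 9 (back): cur=O back=1 fwd=1

O 1 1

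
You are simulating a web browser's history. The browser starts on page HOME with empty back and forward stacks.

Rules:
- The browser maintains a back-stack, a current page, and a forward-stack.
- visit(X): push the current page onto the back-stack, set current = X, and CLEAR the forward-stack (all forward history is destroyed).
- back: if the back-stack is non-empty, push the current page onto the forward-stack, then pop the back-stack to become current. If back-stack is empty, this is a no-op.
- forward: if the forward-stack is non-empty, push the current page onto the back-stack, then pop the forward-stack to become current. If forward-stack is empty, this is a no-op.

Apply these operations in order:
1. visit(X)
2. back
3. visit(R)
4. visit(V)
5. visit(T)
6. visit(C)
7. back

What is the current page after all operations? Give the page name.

Answer: T

Derivation:
After 1 (visit(X)): cur=X back=1 fwd=0
After 2 (back): cur=HOME back=0 fwd=1
After 3 (visit(R)): cur=R back=1 fwd=0
After 4 (visit(V)): cur=V back=2 fwd=0
After 5 (visit(T)): cur=T back=3 fwd=0
After 6 (visit(C)): cur=C back=4 fwd=0
After 7 (back): cur=T back=3 fwd=1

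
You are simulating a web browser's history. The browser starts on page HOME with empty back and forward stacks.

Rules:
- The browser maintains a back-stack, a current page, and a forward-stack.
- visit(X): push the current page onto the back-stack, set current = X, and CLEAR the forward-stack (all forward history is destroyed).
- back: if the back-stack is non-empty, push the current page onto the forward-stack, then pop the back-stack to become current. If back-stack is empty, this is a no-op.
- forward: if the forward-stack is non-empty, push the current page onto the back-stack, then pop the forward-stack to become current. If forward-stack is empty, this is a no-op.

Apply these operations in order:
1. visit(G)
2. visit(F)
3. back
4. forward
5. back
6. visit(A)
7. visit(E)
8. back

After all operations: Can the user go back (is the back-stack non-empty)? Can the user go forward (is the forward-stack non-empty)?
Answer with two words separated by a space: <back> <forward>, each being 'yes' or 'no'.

Answer: yes yes

Derivation:
After 1 (visit(G)): cur=G back=1 fwd=0
After 2 (visit(F)): cur=F back=2 fwd=0
After 3 (back): cur=G back=1 fwd=1
After 4 (forward): cur=F back=2 fwd=0
After 5 (back): cur=G back=1 fwd=1
After 6 (visit(A)): cur=A back=2 fwd=0
After 7 (visit(E)): cur=E back=3 fwd=0
After 8 (back): cur=A back=2 fwd=1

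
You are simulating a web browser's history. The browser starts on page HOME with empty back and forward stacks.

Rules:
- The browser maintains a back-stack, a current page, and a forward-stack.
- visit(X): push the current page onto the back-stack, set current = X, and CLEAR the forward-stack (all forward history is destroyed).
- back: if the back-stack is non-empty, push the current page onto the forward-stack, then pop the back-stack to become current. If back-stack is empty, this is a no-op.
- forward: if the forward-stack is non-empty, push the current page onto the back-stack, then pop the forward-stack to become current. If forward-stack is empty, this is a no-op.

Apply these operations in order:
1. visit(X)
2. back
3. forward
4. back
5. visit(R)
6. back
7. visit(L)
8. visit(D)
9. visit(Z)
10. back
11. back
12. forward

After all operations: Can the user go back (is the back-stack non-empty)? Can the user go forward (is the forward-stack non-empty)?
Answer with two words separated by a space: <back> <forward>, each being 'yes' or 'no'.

Answer: yes yes

Derivation:
After 1 (visit(X)): cur=X back=1 fwd=0
After 2 (back): cur=HOME back=0 fwd=1
After 3 (forward): cur=X back=1 fwd=0
After 4 (back): cur=HOME back=0 fwd=1
After 5 (visit(R)): cur=R back=1 fwd=0
After 6 (back): cur=HOME back=0 fwd=1
After 7 (visit(L)): cur=L back=1 fwd=0
After 8 (visit(D)): cur=D back=2 fwd=0
After 9 (visit(Z)): cur=Z back=3 fwd=0
After 10 (back): cur=D back=2 fwd=1
After 11 (back): cur=L back=1 fwd=2
After 12 (forward): cur=D back=2 fwd=1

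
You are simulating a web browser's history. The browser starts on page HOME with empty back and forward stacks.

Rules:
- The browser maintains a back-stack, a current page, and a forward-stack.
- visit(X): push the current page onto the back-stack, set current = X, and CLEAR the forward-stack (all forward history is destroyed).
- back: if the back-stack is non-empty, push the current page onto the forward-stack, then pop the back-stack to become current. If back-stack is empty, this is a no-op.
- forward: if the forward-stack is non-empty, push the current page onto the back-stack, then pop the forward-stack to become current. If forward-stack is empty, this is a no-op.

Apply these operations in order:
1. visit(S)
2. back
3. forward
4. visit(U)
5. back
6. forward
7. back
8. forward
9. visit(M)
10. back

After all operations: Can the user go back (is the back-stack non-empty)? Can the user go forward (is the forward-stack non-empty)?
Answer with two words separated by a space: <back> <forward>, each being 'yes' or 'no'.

Answer: yes yes

Derivation:
After 1 (visit(S)): cur=S back=1 fwd=0
After 2 (back): cur=HOME back=0 fwd=1
After 3 (forward): cur=S back=1 fwd=0
After 4 (visit(U)): cur=U back=2 fwd=0
After 5 (back): cur=S back=1 fwd=1
After 6 (forward): cur=U back=2 fwd=0
After 7 (back): cur=S back=1 fwd=1
After 8 (forward): cur=U back=2 fwd=0
After 9 (visit(M)): cur=M back=3 fwd=0
After 10 (back): cur=U back=2 fwd=1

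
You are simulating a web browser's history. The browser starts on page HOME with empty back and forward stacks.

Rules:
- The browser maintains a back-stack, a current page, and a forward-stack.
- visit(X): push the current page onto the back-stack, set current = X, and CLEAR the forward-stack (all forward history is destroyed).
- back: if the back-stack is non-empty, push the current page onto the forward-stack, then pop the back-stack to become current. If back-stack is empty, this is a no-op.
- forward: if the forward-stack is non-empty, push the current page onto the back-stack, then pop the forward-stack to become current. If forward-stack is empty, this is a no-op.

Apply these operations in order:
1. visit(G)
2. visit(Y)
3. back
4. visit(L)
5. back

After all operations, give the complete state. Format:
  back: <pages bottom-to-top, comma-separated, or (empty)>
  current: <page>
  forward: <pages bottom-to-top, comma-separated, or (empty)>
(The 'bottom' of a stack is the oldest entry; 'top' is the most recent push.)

Answer: back: HOME
current: G
forward: L

Derivation:
After 1 (visit(G)): cur=G back=1 fwd=0
After 2 (visit(Y)): cur=Y back=2 fwd=0
After 3 (back): cur=G back=1 fwd=1
After 4 (visit(L)): cur=L back=2 fwd=0
After 5 (back): cur=G back=1 fwd=1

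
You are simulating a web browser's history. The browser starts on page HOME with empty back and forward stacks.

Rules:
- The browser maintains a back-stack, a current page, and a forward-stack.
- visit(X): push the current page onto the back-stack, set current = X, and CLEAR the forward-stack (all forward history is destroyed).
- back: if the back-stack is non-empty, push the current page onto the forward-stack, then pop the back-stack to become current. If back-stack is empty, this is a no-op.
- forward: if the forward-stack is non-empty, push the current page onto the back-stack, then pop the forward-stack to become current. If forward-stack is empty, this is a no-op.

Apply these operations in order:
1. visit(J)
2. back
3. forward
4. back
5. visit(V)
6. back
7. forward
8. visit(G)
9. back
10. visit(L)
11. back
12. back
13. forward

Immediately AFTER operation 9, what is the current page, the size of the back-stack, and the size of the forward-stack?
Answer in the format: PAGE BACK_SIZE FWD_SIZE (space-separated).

After 1 (visit(J)): cur=J back=1 fwd=0
After 2 (back): cur=HOME back=0 fwd=1
After 3 (forward): cur=J back=1 fwd=0
After 4 (back): cur=HOME back=0 fwd=1
After 5 (visit(V)): cur=V back=1 fwd=0
After 6 (back): cur=HOME back=0 fwd=1
After 7 (forward): cur=V back=1 fwd=0
After 8 (visit(G)): cur=G back=2 fwd=0
After 9 (back): cur=V back=1 fwd=1

V 1 1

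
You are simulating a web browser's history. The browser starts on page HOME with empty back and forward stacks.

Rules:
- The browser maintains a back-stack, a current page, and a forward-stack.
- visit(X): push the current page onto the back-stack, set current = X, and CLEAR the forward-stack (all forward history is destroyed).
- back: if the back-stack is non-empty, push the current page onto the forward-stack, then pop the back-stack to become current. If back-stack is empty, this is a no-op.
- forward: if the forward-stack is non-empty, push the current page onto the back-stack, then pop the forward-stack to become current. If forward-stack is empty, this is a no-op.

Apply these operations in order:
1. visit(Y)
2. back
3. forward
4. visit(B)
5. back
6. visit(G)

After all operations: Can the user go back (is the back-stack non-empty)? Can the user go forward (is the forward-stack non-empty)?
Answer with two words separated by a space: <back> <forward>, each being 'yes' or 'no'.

After 1 (visit(Y)): cur=Y back=1 fwd=0
After 2 (back): cur=HOME back=0 fwd=1
After 3 (forward): cur=Y back=1 fwd=0
After 4 (visit(B)): cur=B back=2 fwd=0
After 5 (back): cur=Y back=1 fwd=1
After 6 (visit(G)): cur=G back=2 fwd=0

Answer: yes no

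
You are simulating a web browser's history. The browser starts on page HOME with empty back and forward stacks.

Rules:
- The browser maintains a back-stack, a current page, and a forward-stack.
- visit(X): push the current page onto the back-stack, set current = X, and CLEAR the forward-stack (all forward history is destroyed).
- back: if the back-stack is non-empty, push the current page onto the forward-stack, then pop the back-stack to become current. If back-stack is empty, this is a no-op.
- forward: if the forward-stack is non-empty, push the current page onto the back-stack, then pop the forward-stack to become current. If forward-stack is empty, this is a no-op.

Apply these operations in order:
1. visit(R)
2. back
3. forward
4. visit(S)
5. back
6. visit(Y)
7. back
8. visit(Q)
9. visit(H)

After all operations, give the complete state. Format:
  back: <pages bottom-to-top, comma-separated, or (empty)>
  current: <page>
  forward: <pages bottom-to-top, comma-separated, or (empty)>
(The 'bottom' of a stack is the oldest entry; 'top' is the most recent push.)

After 1 (visit(R)): cur=R back=1 fwd=0
After 2 (back): cur=HOME back=0 fwd=1
After 3 (forward): cur=R back=1 fwd=0
After 4 (visit(S)): cur=S back=2 fwd=0
After 5 (back): cur=R back=1 fwd=1
After 6 (visit(Y)): cur=Y back=2 fwd=0
After 7 (back): cur=R back=1 fwd=1
After 8 (visit(Q)): cur=Q back=2 fwd=0
After 9 (visit(H)): cur=H back=3 fwd=0

Answer: back: HOME,R,Q
current: H
forward: (empty)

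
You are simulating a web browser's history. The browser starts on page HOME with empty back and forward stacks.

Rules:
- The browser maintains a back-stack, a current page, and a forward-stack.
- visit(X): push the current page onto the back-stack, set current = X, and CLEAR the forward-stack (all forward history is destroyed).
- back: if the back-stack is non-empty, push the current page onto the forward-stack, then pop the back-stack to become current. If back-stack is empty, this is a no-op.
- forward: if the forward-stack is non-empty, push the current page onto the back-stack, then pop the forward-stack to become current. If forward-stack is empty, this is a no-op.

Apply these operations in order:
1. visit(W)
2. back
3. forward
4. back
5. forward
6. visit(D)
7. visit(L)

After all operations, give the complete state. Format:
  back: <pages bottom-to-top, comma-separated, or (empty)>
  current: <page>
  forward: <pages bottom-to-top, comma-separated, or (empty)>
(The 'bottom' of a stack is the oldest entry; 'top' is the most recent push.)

Answer: back: HOME,W,D
current: L
forward: (empty)

Derivation:
After 1 (visit(W)): cur=W back=1 fwd=0
After 2 (back): cur=HOME back=0 fwd=1
After 3 (forward): cur=W back=1 fwd=0
After 4 (back): cur=HOME back=0 fwd=1
After 5 (forward): cur=W back=1 fwd=0
After 6 (visit(D)): cur=D back=2 fwd=0
After 7 (visit(L)): cur=L back=3 fwd=0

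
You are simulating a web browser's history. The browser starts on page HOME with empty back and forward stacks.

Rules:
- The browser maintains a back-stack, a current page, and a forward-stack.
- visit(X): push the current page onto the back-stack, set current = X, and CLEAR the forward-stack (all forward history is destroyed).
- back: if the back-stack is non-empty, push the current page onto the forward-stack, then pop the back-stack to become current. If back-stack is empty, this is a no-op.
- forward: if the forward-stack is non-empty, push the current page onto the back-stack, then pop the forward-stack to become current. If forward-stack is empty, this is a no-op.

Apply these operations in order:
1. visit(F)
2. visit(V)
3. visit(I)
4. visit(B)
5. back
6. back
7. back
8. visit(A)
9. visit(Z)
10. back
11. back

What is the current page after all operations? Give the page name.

After 1 (visit(F)): cur=F back=1 fwd=0
After 2 (visit(V)): cur=V back=2 fwd=0
After 3 (visit(I)): cur=I back=3 fwd=0
After 4 (visit(B)): cur=B back=4 fwd=0
After 5 (back): cur=I back=3 fwd=1
After 6 (back): cur=V back=2 fwd=2
After 7 (back): cur=F back=1 fwd=3
After 8 (visit(A)): cur=A back=2 fwd=0
After 9 (visit(Z)): cur=Z back=3 fwd=0
After 10 (back): cur=A back=2 fwd=1
After 11 (back): cur=F back=1 fwd=2

Answer: F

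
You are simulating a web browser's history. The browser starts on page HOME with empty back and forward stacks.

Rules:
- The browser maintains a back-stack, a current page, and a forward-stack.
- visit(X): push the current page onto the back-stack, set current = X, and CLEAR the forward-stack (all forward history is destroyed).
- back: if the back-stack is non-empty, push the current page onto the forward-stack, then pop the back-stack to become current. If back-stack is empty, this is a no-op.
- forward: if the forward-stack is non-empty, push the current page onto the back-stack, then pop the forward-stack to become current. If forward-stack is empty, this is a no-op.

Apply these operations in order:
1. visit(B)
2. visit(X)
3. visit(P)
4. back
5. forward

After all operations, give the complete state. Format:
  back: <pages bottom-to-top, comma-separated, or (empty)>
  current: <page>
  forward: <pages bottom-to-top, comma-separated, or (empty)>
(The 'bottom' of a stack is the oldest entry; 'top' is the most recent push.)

Answer: back: HOME,B,X
current: P
forward: (empty)

Derivation:
After 1 (visit(B)): cur=B back=1 fwd=0
After 2 (visit(X)): cur=X back=2 fwd=0
After 3 (visit(P)): cur=P back=3 fwd=0
After 4 (back): cur=X back=2 fwd=1
After 5 (forward): cur=P back=3 fwd=0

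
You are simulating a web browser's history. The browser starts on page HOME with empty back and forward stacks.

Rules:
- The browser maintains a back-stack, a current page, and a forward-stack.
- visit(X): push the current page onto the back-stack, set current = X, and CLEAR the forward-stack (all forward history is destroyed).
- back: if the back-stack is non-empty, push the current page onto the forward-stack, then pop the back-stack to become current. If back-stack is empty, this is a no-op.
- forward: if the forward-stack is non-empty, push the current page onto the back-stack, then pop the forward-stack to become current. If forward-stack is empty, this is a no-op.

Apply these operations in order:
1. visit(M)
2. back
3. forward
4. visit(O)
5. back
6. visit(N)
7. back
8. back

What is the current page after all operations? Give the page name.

Answer: HOME

Derivation:
After 1 (visit(M)): cur=M back=1 fwd=0
After 2 (back): cur=HOME back=0 fwd=1
After 3 (forward): cur=M back=1 fwd=0
After 4 (visit(O)): cur=O back=2 fwd=0
After 5 (back): cur=M back=1 fwd=1
After 6 (visit(N)): cur=N back=2 fwd=0
After 7 (back): cur=M back=1 fwd=1
After 8 (back): cur=HOME back=0 fwd=2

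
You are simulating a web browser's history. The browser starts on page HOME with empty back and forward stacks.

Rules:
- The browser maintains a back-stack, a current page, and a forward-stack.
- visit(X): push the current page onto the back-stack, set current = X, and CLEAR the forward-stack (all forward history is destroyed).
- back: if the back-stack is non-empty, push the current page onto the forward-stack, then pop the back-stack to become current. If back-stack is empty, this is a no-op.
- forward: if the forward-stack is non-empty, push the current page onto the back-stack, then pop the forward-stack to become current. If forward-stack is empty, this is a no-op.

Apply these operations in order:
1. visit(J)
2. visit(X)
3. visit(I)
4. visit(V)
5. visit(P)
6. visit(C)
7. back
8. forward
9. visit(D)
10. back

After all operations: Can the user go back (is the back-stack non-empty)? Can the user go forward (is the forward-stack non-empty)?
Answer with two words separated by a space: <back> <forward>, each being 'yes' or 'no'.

Answer: yes yes

Derivation:
After 1 (visit(J)): cur=J back=1 fwd=0
After 2 (visit(X)): cur=X back=2 fwd=0
After 3 (visit(I)): cur=I back=3 fwd=0
After 4 (visit(V)): cur=V back=4 fwd=0
After 5 (visit(P)): cur=P back=5 fwd=0
After 6 (visit(C)): cur=C back=6 fwd=0
After 7 (back): cur=P back=5 fwd=1
After 8 (forward): cur=C back=6 fwd=0
After 9 (visit(D)): cur=D back=7 fwd=0
After 10 (back): cur=C back=6 fwd=1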